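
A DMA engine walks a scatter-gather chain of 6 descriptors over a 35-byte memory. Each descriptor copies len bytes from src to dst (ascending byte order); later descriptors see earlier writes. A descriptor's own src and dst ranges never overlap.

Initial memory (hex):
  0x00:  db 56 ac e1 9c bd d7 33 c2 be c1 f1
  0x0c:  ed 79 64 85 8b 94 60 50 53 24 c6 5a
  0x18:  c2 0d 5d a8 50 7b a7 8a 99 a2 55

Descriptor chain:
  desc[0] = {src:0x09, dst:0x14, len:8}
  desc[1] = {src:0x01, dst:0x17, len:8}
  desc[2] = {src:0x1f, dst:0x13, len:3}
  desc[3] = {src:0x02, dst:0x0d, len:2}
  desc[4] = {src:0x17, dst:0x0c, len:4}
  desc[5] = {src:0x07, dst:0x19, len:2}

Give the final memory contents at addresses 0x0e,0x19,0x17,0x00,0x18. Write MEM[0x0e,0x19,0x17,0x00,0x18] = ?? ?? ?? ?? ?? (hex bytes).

MEM[0x0e,0x19,0x17,0x00,0x18] = e1 33 56 db ac

D0: mem[0x14..0x1b] <- [be c1 f1 ed 79 64 85 8b]
D1: mem[0x17..0x1e] <- [56 ac e1 9c bd d7 33 c2]
D2: mem[0x13..0x15] <- [8a 99 a2]
D3: mem[0x0d..0x0e] <- [ac e1]
D4: mem[0x0c..0x0f] <- [56 ac e1 9c]
D5: mem[0x19..0x1a] <- [33 c2]
query mem[0x0e]=0xe1, mem[0x19]=0x33, mem[0x17]=0x56, mem[0x00]=0xdb, mem[0x18]=0xac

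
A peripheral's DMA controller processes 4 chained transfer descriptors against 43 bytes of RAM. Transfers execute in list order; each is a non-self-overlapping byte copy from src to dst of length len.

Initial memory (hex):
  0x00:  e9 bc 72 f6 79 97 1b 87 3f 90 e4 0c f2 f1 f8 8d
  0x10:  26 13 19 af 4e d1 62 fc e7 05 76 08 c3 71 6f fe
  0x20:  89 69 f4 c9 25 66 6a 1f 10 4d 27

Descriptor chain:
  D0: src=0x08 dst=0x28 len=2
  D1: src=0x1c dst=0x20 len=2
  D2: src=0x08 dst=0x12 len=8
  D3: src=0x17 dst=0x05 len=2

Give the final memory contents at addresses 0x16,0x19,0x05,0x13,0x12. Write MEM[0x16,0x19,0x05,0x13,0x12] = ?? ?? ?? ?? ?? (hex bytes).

#0 dst[0x28+2] := {0x3f,0x90}
#1 dst[0x20+2] := {0xc3,0x71}
#2 dst[0x12+8] := {0x3f,0x90,0xe4,0x0c,0xf2,0xf1,0xf8,0x8d}
#3 dst[0x05+2] := {0xf1,0xf8}
query mem[0x16]=0xf2, mem[0x19]=0x8d, mem[0x05]=0xf1, mem[0x13]=0x90, mem[0x12]=0x3f

MEM[0x16,0x19,0x05,0x13,0x12] = f2 8d f1 90 3f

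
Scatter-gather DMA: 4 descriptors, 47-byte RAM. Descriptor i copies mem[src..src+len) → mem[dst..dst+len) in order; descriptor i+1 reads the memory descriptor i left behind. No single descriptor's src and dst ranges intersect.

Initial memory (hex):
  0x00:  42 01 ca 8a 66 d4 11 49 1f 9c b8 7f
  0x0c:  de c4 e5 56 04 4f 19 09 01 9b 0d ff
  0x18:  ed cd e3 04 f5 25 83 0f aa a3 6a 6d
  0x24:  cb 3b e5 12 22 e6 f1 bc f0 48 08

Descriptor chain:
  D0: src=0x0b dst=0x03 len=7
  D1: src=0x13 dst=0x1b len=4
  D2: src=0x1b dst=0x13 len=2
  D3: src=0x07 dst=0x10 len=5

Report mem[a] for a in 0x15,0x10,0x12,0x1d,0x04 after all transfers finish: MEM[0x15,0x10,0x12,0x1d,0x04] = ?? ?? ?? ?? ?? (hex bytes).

  after D0: wrote 7B at 0x03 = 7fdec4e556044f
  after D1: wrote 4B at 0x1b = 09019b0d
  after D2: wrote 2B at 0x13 = 0901
  after D3: wrote 5B at 0x10 = 56044fb87f
query mem[0x15]=0x9b, mem[0x10]=0x56, mem[0x12]=0x4f, mem[0x1d]=0x9b, mem[0x04]=0xde

MEM[0x15,0x10,0x12,0x1d,0x04] = 9b 56 4f 9b de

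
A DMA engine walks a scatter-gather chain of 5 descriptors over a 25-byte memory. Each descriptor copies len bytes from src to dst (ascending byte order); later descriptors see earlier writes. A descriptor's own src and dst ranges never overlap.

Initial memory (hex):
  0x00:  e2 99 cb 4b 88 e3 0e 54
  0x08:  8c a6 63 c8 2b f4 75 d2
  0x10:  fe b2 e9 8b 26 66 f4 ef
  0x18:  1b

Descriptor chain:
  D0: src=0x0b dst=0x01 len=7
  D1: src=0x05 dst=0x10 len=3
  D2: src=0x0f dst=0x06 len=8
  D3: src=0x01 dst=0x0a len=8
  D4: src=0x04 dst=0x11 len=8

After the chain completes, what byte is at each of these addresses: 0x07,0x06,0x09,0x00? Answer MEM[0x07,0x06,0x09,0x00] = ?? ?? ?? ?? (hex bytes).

MEM[0x07,0x06,0x09,0x00] = d2 d2 b2 e2

  after D0: wrote 7B at 0x01 = c82bf475d2feb2
  after D1: wrote 3B at 0x10 = d2feb2
  after D2: wrote 8B at 0x06 = d2d2feb28b2666f4
  after D3: wrote 8B at 0x0a = c82bf475d2d2d2fe
  after D4: wrote 8B at 0x11 = 75d2d2d2feb2c82b
query mem[0x07]=0xd2, mem[0x06]=0xd2, mem[0x09]=0xb2, mem[0x00]=0xe2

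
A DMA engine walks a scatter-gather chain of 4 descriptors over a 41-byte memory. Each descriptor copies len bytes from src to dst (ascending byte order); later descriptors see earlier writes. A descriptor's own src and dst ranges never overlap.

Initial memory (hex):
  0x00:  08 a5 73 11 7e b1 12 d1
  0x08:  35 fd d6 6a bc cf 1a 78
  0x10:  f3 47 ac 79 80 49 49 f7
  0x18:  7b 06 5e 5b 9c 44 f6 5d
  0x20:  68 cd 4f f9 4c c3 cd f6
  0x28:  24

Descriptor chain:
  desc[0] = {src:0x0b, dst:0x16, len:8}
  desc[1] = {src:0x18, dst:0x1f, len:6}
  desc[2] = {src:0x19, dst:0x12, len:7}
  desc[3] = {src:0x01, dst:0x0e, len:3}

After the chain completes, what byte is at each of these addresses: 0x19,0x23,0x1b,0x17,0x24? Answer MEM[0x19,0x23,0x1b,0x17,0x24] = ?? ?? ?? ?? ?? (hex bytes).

MEM[0x19,0x23,0x1b,0x17,0x24] = 1a 47 f3 f6 ac

  after D0: wrote 8B at 0x16 = 6abccf1a78f347ac
  after D1: wrote 6B at 0x1f = cf1a78f347ac
  after D2: wrote 7B at 0x12 = 1a78f347acf6cf
  after D3: wrote 3B at 0x0e = a57311
query mem[0x19]=0x1a, mem[0x23]=0x47, mem[0x1b]=0xf3, mem[0x17]=0xf6, mem[0x24]=0xac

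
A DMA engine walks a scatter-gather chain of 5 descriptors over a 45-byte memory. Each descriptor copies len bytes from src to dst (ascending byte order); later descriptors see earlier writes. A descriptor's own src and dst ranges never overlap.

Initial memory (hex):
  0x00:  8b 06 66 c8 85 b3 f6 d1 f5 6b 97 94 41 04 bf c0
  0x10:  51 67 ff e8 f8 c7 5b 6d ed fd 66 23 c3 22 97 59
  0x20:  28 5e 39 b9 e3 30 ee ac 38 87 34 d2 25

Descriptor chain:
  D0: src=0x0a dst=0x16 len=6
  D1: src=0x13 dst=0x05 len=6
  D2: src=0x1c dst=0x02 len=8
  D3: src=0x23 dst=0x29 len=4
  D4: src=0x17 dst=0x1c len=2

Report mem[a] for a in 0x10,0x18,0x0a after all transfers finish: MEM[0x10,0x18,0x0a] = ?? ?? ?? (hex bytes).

MEM[0x10,0x18,0x0a] = 51 41 41

[0] 0x0a->0x16 len=6 : 97 94 41 04 bf c0
[1] 0x13->0x05 len=6 : e8 f8 c7 97 94 41
[2] 0x1c->0x02 len=8 : c3 22 97 59 28 5e 39 b9
[3] 0x23->0x29 len=4 : b9 e3 30 ee
[4] 0x17->0x1c len=2 : 94 41
query mem[0x10]=0x51, mem[0x18]=0x41, mem[0x0a]=0x41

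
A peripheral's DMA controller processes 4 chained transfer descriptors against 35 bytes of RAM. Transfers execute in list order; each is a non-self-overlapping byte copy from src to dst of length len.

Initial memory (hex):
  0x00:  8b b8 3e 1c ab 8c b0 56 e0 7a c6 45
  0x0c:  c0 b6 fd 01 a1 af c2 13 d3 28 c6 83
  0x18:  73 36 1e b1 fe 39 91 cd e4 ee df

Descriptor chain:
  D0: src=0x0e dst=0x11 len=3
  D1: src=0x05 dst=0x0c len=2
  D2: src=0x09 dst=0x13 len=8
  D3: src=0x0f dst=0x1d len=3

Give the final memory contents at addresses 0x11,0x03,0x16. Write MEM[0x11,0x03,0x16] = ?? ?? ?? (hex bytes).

  after D0: wrote 3B at 0x11 = fd01a1
  after D1: wrote 2B at 0x0c = 8cb0
  after D2: wrote 8B at 0x13 = 7ac6458cb0fd01a1
  after D3: wrote 3B at 0x1d = 01a1fd
query mem[0x11]=0xfd, mem[0x03]=0x1c, mem[0x16]=0x8c

MEM[0x11,0x03,0x16] = fd 1c 8c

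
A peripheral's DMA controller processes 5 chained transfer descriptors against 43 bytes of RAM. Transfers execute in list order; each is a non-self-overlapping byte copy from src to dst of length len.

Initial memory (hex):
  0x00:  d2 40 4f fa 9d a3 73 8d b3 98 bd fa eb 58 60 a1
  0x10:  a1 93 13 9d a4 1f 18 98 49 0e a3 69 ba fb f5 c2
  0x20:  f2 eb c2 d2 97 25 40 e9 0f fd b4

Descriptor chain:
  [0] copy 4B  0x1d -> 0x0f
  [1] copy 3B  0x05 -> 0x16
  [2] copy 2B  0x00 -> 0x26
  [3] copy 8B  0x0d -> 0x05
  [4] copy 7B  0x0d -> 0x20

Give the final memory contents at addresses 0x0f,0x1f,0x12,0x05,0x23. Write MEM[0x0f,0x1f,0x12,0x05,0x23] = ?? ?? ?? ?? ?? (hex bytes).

D0: mem[0x0f..0x12] <- [fb f5 c2 f2]
D1: mem[0x16..0x18] <- [a3 73 8d]
D2: mem[0x26..0x27] <- [d2 40]
D3: mem[0x05..0x0c] <- [58 60 fb f5 c2 f2 9d a4]
D4: mem[0x20..0x26] <- [58 60 fb f5 c2 f2 9d]
query mem[0x0f]=0xfb, mem[0x1f]=0xc2, mem[0x12]=0xf2, mem[0x05]=0x58, mem[0x23]=0xf5

MEM[0x0f,0x1f,0x12,0x05,0x23] = fb c2 f2 58 f5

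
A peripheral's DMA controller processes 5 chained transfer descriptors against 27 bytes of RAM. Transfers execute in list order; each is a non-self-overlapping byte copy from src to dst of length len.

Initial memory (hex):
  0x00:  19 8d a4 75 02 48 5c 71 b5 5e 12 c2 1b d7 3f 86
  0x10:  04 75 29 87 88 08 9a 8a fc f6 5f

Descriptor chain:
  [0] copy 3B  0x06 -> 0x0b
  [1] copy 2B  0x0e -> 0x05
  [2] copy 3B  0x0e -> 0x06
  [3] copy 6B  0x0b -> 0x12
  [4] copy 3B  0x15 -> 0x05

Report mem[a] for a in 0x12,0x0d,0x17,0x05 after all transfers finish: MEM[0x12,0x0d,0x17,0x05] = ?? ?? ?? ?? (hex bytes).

MEM[0x12,0x0d,0x17,0x05] = 5c b5 04 3f

[0] 0x06->0x0b len=3 : 5c 71 b5
[1] 0x0e->0x05 len=2 : 3f 86
[2] 0x0e->0x06 len=3 : 3f 86 04
[3] 0x0b->0x12 len=6 : 5c 71 b5 3f 86 04
[4] 0x15->0x05 len=3 : 3f 86 04
query mem[0x12]=0x5c, mem[0x0d]=0xb5, mem[0x17]=0x04, mem[0x05]=0x3f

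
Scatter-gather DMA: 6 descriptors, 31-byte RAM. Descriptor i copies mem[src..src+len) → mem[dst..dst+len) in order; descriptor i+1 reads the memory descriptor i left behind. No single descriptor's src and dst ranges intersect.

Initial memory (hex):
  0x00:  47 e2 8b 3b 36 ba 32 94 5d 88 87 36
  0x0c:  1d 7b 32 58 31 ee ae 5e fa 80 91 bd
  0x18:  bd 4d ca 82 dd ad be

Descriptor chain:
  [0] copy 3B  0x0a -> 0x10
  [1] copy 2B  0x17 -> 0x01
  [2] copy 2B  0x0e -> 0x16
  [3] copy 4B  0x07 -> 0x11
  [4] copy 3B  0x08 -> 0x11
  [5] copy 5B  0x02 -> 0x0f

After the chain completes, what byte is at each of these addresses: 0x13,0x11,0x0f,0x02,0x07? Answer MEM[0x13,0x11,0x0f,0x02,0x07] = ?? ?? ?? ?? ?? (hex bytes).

MEM[0x13,0x11,0x0f,0x02,0x07] = 32 36 bd bd 94

[0] 0x0a->0x10 len=3 : 87 36 1d
[1] 0x17->0x01 len=2 : bd bd
[2] 0x0e->0x16 len=2 : 32 58
[3] 0x07->0x11 len=4 : 94 5d 88 87
[4] 0x08->0x11 len=3 : 5d 88 87
[5] 0x02->0x0f len=5 : bd 3b 36 ba 32
query mem[0x13]=0x32, mem[0x11]=0x36, mem[0x0f]=0xbd, mem[0x02]=0xbd, mem[0x07]=0x94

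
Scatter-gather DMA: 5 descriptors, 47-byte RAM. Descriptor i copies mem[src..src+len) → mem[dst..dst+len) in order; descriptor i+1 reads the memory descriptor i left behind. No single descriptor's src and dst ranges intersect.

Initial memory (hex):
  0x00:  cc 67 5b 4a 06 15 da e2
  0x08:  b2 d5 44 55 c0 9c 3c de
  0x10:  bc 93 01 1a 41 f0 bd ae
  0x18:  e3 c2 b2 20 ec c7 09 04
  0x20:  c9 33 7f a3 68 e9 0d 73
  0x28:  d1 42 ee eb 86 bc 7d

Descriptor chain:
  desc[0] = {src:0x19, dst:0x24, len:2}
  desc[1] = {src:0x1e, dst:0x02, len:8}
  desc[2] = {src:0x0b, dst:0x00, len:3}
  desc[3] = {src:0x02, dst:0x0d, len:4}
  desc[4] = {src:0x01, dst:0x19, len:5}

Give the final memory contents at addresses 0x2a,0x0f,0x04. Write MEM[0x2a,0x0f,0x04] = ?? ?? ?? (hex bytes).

MEM[0x2a,0x0f,0x04] = ee c9 c9

D0: mem[0x24..0x25] <- [c2 b2]
D1: mem[0x02..0x09] <- [09 04 c9 33 7f a3 c2 b2]
D2: mem[0x00..0x02] <- [55 c0 9c]
D3: mem[0x0d..0x10] <- [9c 04 c9 33]
D4: mem[0x19..0x1d] <- [c0 9c 04 c9 33]
query mem[0x2a]=0xee, mem[0x0f]=0xc9, mem[0x04]=0xc9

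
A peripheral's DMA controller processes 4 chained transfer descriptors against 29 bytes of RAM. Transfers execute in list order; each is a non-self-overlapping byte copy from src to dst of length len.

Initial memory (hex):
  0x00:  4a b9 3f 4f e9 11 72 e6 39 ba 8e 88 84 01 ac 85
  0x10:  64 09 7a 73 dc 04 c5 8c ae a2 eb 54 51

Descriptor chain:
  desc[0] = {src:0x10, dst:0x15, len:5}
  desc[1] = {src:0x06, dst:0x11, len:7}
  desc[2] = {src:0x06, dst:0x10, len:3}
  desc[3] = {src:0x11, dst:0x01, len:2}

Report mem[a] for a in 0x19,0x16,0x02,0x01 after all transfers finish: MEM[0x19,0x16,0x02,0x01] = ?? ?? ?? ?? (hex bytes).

MEM[0x19,0x16,0x02,0x01] = dc 88 39 e6

#0 dst[0x15+5] := {0x64,0x09,0x7a,0x73,0xdc}
#1 dst[0x11+7] := {0x72,0xe6,0x39,0xba,0x8e,0x88,0x84}
#2 dst[0x10+3] := {0x72,0xe6,0x39}
#3 dst[0x01+2] := {0xe6,0x39}
query mem[0x19]=0xdc, mem[0x16]=0x88, mem[0x02]=0x39, mem[0x01]=0xe6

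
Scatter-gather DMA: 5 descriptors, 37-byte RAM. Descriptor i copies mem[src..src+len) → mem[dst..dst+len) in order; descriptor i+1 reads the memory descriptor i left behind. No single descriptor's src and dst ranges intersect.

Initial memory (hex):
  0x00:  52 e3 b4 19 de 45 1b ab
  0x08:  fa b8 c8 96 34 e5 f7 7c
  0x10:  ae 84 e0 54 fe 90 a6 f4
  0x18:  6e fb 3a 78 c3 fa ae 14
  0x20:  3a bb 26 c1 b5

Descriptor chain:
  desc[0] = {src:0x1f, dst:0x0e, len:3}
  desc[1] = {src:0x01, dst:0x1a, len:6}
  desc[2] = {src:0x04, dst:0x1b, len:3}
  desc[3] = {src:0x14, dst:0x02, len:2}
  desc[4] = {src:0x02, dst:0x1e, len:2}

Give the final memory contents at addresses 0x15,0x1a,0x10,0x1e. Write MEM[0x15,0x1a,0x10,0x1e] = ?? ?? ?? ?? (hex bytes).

MEM[0x15,0x1a,0x10,0x1e] = 90 e3 bb fe

#0 dst[0x0e+3] := {0x14,0x3a,0xbb}
#1 dst[0x1a+6] := {0xe3,0xb4,0x19,0xde,0x45,0x1b}
#2 dst[0x1b+3] := {0xde,0x45,0x1b}
#3 dst[0x02+2] := {0xfe,0x90}
#4 dst[0x1e+2] := {0xfe,0x90}
query mem[0x15]=0x90, mem[0x1a]=0xe3, mem[0x10]=0xbb, mem[0x1e]=0xfe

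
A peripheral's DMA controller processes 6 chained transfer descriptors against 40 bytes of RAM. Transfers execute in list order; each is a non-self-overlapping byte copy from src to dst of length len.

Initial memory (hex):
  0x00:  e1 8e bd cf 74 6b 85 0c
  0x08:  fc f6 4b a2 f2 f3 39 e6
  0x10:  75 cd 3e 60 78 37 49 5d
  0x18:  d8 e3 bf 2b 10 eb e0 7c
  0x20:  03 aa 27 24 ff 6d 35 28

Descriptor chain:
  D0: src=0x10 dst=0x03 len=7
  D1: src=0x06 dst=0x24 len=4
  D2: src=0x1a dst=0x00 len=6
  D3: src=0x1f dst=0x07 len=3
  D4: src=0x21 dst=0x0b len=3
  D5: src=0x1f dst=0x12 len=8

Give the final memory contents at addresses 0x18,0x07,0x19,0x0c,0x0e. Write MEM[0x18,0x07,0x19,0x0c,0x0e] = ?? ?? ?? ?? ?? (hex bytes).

[0] 0x10->0x03 len=7 : 75 cd 3e 60 78 37 49
[1] 0x06->0x24 len=4 : 60 78 37 49
[2] 0x1a->0x00 len=6 : bf 2b 10 eb e0 7c
[3] 0x1f->0x07 len=3 : 7c 03 aa
[4] 0x21->0x0b len=3 : aa 27 24
[5] 0x1f->0x12 len=8 : 7c 03 aa 27 24 60 78 37
query mem[0x18]=0x78, mem[0x07]=0x7c, mem[0x19]=0x37, mem[0x0c]=0x27, mem[0x0e]=0x39

MEM[0x18,0x07,0x19,0x0c,0x0e] = 78 7c 37 27 39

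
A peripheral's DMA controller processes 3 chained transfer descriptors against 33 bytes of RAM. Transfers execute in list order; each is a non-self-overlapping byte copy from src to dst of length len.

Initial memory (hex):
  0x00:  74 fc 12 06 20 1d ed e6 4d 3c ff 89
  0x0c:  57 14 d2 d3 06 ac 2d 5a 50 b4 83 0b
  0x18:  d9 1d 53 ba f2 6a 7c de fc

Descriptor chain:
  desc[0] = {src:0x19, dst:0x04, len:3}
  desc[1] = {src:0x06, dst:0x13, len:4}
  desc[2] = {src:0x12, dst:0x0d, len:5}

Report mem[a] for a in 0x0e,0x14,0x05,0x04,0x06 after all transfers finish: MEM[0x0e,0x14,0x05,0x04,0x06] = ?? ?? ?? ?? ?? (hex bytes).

  after D0: wrote 3B at 0x04 = 1d53ba
  after D1: wrote 4B at 0x13 = bae64d3c
  after D2: wrote 5B at 0x0d = 2dbae64d3c
query mem[0x0e]=0xba, mem[0x14]=0xe6, mem[0x05]=0x53, mem[0x04]=0x1d, mem[0x06]=0xba

MEM[0x0e,0x14,0x05,0x04,0x06] = ba e6 53 1d ba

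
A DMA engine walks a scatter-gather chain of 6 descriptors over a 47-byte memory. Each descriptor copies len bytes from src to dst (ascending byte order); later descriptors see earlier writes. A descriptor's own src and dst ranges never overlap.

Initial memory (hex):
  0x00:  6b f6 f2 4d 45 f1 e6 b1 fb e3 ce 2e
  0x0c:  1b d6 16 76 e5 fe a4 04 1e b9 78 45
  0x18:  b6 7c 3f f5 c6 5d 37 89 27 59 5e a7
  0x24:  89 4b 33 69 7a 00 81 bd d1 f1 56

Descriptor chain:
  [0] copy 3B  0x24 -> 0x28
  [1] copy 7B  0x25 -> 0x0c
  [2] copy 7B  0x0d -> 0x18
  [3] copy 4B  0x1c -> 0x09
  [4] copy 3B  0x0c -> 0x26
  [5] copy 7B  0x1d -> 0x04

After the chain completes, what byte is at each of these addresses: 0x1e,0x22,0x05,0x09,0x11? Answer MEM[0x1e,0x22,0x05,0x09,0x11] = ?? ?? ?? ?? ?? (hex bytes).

[0] 0x24->0x28 len=3 : 89 4b 33
[1] 0x25->0x0c len=7 : 4b 33 69 89 4b 33 bd
[2] 0x0d->0x18 len=7 : 33 69 89 4b 33 bd 04
[3] 0x1c->0x09 len=4 : 33 bd 04 89
[4] 0x0c->0x26 len=3 : 89 33 69
[5] 0x1d->0x04 len=7 : bd 04 89 27 59 5e a7
query mem[0x1e]=0x04, mem[0x22]=0x5e, mem[0x05]=0x04, mem[0x09]=0x5e, mem[0x11]=0x33

MEM[0x1e,0x22,0x05,0x09,0x11] = 04 5e 04 5e 33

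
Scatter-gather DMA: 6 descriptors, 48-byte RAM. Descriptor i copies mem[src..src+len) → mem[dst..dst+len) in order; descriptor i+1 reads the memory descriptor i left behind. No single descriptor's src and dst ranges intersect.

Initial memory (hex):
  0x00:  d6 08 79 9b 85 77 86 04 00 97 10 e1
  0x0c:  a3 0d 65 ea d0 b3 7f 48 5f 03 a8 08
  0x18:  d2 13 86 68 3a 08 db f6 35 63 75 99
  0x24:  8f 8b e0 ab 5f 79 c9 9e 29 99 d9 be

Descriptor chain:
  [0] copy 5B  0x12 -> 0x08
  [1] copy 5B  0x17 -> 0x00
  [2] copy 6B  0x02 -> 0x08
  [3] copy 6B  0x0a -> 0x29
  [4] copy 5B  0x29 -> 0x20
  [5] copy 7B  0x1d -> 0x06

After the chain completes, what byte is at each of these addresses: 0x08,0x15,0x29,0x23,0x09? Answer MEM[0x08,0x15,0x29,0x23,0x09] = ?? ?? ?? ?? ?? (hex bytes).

#0 dst[0x08+5] := {0x7f,0x48,0x5f,0x03,0xa8}
#1 dst[0x00+5] := {0x08,0xd2,0x13,0x86,0x68}
#2 dst[0x08+6] := {0x13,0x86,0x68,0x77,0x86,0x04}
#3 dst[0x29+6] := {0x68,0x77,0x86,0x04,0x65,0xea}
#4 dst[0x20+5] := {0x68,0x77,0x86,0x04,0x65}
#5 dst[0x06+7] := {0x08,0xdb,0xf6,0x68,0x77,0x86,0x04}
query mem[0x08]=0xf6, mem[0x15]=0x03, mem[0x29]=0x68, mem[0x23]=0x04, mem[0x09]=0x68

MEM[0x08,0x15,0x29,0x23,0x09] = f6 03 68 04 68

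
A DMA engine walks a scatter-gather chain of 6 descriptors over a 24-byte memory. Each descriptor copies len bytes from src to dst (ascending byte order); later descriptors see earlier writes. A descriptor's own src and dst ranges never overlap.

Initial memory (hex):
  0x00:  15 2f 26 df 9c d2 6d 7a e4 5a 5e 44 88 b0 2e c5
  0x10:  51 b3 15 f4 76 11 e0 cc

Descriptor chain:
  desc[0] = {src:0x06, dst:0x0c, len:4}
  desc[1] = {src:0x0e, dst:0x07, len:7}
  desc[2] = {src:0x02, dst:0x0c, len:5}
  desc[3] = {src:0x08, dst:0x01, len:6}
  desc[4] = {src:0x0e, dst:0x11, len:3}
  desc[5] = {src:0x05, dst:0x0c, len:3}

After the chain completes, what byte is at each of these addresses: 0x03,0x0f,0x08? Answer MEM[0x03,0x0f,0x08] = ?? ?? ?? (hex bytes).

MEM[0x03,0x0f,0x08] = b3 d2 5a

[0] 0x06->0x0c len=4 : 6d 7a e4 5a
[1] 0x0e->0x07 len=7 : e4 5a 51 b3 15 f4 76
[2] 0x02->0x0c len=5 : 26 df 9c d2 6d
[3] 0x08->0x01 len=6 : 5a 51 b3 15 26 df
[4] 0x0e->0x11 len=3 : 9c d2 6d
[5] 0x05->0x0c len=3 : 26 df e4
query mem[0x03]=0xb3, mem[0x0f]=0xd2, mem[0x08]=0x5a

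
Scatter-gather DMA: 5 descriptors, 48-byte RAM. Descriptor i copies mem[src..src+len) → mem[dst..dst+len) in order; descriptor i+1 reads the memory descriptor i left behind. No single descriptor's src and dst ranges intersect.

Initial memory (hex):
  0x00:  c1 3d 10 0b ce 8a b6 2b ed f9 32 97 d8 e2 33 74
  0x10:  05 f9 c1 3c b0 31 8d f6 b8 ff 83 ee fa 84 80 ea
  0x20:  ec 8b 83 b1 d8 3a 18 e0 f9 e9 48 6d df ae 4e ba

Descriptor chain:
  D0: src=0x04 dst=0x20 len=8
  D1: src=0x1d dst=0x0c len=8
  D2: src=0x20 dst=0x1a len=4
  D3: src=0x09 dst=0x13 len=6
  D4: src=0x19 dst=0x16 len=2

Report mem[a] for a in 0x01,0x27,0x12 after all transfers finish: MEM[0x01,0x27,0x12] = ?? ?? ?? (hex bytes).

  after D0: wrote 8B at 0x20 = ce8ab62bedf93297
  after D1: wrote 8B at 0x0c = 8480eace8ab62bed
  after D2: wrote 4B at 0x1a = ce8ab62b
  after D3: wrote 6B at 0x13 = f932978480ea
  after D4: wrote 2B at 0x16 = ffce
query mem[0x01]=0x3d, mem[0x27]=0x97, mem[0x12]=0x2b

MEM[0x01,0x27,0x12] = 3d 97 2b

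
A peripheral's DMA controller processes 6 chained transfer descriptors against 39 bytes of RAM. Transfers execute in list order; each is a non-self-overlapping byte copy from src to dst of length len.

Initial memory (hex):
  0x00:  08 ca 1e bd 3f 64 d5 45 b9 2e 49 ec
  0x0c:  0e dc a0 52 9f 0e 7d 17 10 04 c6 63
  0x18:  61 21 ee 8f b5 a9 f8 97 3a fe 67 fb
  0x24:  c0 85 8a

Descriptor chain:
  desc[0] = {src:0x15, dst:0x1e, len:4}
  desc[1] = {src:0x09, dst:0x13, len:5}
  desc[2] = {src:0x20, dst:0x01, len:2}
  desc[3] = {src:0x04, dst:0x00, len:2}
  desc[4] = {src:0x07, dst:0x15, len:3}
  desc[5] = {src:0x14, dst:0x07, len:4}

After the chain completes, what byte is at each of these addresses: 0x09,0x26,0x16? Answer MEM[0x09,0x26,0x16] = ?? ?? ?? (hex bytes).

MEM[0x09,0x26,0x16] = b9 8a b9

D0: mem[0x1e..0x21] <- [04 c6 63 61]
D1: mem[0x13..0x17] <- [2e 49 ec 0e dc]
D2: mem[0x01..0x02] <- [63 61]
D3: mem[0x00..0x01] <- [3f 64]
D4: mem[0x15..0x17] <- [45 b9 2e]
D5: mem[0x07..0x0a] <- [49 45 b9 2e]
query mem[0x09]=0xb9, mem[0x26]=0x8a, mem[0x16]=0xb9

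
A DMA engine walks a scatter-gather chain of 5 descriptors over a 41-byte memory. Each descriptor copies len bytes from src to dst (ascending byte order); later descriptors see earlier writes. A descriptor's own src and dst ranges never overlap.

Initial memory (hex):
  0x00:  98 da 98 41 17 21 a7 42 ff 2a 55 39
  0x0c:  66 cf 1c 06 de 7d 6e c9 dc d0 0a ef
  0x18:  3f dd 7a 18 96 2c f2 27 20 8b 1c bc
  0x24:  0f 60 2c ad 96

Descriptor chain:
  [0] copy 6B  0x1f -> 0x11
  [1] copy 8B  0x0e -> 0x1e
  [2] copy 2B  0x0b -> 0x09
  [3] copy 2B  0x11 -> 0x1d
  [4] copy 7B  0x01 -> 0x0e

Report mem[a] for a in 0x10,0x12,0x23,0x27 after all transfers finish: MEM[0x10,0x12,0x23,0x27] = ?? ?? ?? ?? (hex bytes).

#0 dst[0x11+6] := {0x27,0x20,0x8b,0x1c,0xbc,0x0f}
#1 dst[0x1e+8] := {0x1c,0x06,0xde,0x27,0x20,0x8b,0x1c,0xbc}
#2 dst[0x09+2] := {0x39,0x66}
#3 dst[0x1d+2] := {0x27,0x20}
#4 dst[0x0e+7] := {0xda,0x98,0x41,0x17,0x21,0xa7,0x42}
query mem[0x10]=0x41, mem[0x12]=0x21, mem[0x23]=0x8b, mem[0x27]=0xad

MEM[0x10,0x12,0x23,0x27] = 41 21 8b ad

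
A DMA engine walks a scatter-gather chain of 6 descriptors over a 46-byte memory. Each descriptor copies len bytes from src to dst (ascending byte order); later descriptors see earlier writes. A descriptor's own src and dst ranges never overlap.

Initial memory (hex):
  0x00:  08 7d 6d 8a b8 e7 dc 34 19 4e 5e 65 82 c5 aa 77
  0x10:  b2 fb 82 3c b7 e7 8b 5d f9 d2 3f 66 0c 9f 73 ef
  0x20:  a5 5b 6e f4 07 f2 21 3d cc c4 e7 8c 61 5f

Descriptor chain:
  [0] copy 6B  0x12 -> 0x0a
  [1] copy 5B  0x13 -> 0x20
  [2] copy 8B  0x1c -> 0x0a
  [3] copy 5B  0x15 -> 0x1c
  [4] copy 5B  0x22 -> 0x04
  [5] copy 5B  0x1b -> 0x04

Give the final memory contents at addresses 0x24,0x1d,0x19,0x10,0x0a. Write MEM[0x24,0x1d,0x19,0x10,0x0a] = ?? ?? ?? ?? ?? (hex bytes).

MEM[0x24,0x1d,0x19,0x10,0x0a] = 5d 8b d2 e7 0c

#0 dst[0x0a+6] := {0x82,0x3c,0xb7,0xe7,0x8b,0x5d}
#1 dst[0x20+5] := {0x3c,0xb7,0xe7,0x8b,0x5d}
#2 dst[0x0a+8] := {0x0c,0x9f,0x73,0xef,0x3c,0xb7,0xe7,0x8b}
#3 dst[0x1c+5] := {0xe7,0x8b,0x5d,0xf9,0xd2}
#4 dst[0x04+5] := {0xe7,0x8b,0x5d,0xf2,0x21}
#5 dst[0x04+5] := {0x66,0xe7,0x8b,0x5d,0xf9}
query mem[0x24]=0x5d, mem[0x1d]=0x8b, mem[0x19]=0xd2, mem[0x10]=0xe7, mem[0x0a]=0x0c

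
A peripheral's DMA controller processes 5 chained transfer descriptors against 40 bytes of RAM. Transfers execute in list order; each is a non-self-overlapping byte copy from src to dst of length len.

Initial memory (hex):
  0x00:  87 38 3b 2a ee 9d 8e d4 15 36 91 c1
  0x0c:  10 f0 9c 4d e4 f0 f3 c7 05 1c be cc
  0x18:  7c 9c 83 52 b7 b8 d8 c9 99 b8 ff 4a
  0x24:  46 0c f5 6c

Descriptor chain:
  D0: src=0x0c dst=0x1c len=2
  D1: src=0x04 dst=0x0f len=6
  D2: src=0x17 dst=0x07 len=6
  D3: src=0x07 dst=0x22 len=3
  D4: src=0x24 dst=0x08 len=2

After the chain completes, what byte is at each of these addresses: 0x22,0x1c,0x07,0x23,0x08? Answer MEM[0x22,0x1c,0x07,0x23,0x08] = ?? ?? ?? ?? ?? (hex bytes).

MEM[0x22,0x1c,0x07,0x23,0x08] = cc 10 cc 7c 9c

  after D0: wrote 2B at 0x1c = 10f0
  after D1: wrote 6B at 0x0f = ee9d8ed41536
  after D2: wrote 6B at 0x07 = cc7c9c835210
  after D3: wrote 3B at 0x22 = cc7c9c
  after D4: wrote 2B at 0x08 = 9c0c
query mem[0x22]=0xcc, mem[0x1c]=0x10, mem[0x07]=0xcc, mem[0x23]=0x7c, mem[0x08]=0x9c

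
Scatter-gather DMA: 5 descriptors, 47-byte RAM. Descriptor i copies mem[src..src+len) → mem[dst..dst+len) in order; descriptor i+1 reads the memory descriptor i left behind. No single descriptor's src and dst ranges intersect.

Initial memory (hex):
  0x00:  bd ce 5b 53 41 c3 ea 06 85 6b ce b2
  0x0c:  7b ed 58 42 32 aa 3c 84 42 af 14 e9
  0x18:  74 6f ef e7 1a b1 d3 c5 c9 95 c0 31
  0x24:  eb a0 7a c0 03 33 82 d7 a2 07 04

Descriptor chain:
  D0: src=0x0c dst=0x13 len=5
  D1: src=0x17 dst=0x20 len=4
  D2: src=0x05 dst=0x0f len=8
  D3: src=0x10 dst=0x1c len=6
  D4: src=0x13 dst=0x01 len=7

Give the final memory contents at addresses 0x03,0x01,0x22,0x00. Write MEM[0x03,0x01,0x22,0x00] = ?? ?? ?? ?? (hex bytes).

MEM[0x03,0x01,0x22,0x00] = b2 6b 6f bd

[0] 0x0c->0x13 len=5 : 7b ed 58 42 32
[1] 0x17->0x20 len=4 : 32 74 6f ef
[2] 0x05->0x0f len=8 : c3 ea 06 85 6b ce b2 7b
[3] 0x10->0x1c len=6 : ea 06 85 6b ce b2
[4] 0x13->0x01 len=7 : 6b ce b2 7b 32 74 6f
query mem[0x03]=0xb2, mem[0x01]=0x6b, mem[0x22]=0x6f, mem[0x00]=0xbd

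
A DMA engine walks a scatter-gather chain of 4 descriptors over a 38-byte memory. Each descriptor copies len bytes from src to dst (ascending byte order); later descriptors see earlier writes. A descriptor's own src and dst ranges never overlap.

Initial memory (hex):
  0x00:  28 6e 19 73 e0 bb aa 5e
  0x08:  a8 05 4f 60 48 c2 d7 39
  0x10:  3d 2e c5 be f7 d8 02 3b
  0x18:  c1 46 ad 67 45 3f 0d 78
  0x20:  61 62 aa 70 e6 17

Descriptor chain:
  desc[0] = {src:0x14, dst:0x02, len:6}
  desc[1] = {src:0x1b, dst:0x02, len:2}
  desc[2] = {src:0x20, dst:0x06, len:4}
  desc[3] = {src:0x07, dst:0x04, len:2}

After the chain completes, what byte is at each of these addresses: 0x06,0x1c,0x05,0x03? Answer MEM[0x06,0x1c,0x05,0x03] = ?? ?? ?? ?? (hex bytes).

#0 dst[0x02+6] := {0xf7,0xd8,0x02,0x3b,0xc1,0x46}
#1 dst[0x02+2] := {0x67,0x45}
#2 dst[0x06+4] := {0x61,0x62,0xaa,0x70}
#3 dst[0x04+2] := {0x62,0xaa}
query mem[0x06]=0x61, mem[0x1c]=0x45, mem[0x05]=0xaa, mem[0x03]=0x45

MEM[0x06,0x1c,0x05,0x03] = 61 45 aa 45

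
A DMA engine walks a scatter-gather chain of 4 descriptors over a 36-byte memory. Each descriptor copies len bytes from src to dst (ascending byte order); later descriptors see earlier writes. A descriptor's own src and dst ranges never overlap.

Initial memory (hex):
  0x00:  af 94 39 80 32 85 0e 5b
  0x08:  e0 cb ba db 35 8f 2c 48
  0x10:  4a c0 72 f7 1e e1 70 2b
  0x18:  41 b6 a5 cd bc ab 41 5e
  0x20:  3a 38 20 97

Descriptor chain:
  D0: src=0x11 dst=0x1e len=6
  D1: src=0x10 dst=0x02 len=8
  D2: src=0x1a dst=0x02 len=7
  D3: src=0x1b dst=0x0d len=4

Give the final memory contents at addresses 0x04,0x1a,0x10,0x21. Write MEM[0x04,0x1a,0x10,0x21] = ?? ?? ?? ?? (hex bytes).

MEM[0x04,0x1a,0x10,0x21] = bc a5 c0 1e

D0: mem[0x1e..0x23] <- [c0 72 f7 1e e1 70]
D1: mem[0x02..0x09] <- [4a c0 72 f7 1e e1 70 2b]
D2: mem[0x02..0x08] <- [a5 cd bc ab c0 72 f7]
D3: mem[0x0d..0x10] <- [cd bc ab c0]
query mem[0x04]=0xbc, mem[0x1a]=0xa5, mem[0x10]=0xc0, mem[0x21]=0x1e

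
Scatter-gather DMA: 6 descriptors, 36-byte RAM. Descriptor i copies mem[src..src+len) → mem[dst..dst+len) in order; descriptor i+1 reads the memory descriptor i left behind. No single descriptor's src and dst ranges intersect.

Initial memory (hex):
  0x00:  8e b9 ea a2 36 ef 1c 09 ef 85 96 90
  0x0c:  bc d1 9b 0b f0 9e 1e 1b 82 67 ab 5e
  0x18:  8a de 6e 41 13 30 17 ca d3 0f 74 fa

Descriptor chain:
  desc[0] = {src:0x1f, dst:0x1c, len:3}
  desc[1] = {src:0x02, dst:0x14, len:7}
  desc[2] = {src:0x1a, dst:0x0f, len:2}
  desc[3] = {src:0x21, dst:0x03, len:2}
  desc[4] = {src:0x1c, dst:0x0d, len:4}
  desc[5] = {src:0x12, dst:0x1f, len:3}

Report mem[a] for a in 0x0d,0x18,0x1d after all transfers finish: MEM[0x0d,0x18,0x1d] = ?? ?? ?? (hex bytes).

[0] 0x1f->0x1c len=3 : ca d3 0f
[1] 0x02->0x14 len=7 : ea a2 36 ef 1c 09 ef
[2] 0x1a->0x0f len=2 : ef 41
[3] 0x21->0x03 len=2 : 0f 74
[4] 0x1c->0x0d len=4 : ca d3 0f ca
[5] 0x12->0x1f len=3 : 1e 1b ea
query mem[0x0d]=0xca, mem[0x18]=0x1c, mem[0x1d]=0xd3

MEM[0x0d,0x18,0x1d] = ca 1c d3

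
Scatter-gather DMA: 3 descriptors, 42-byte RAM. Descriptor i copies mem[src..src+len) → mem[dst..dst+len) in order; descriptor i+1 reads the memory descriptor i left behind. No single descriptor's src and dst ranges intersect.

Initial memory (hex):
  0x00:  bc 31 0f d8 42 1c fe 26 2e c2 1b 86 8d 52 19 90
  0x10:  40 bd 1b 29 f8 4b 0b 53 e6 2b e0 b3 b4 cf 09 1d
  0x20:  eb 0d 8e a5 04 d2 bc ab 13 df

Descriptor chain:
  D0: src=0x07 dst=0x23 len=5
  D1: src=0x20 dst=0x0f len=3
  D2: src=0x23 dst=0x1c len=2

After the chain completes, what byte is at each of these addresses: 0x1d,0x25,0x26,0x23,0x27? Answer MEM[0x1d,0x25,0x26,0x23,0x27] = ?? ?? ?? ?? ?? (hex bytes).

D0: mem[0x23..0x27] <- [26 2e c2 1b 86]
D1: mem[0x0f..0x11] <- [eb 0d 8e]
D2: mem[0x1c..0x1d] <- [26 2e]
query mem[0x1d]=0x2e, mem[0x25]=0xc2, mem[0x26]=0x1b, mem[0x23]=0x26, mem[0x27]=0x86

MEM[0x1d,0x25,0x26,0x23,0x27] = 2e c2 1b 26 86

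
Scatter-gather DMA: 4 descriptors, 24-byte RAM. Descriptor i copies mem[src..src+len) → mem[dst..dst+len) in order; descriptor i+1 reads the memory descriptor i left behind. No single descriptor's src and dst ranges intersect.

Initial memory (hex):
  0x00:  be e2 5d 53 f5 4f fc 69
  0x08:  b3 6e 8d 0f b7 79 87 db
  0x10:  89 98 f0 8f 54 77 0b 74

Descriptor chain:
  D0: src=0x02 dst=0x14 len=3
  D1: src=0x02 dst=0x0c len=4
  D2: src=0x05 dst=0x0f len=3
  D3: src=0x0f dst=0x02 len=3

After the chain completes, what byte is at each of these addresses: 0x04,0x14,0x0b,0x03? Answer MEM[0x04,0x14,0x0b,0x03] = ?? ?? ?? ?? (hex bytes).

  after D0: wrote 3B at 0x14 = 5d53f5
  after D1: wrote 4B at 0x0c = 5d53f54f
  after D2: wrote 3B at 0x0f = 4ffc69
  after D3: wrote 3B at 0x02 = 4ffc69
query mem[0x04]=0x69, mem[0x14]=0x5d, mem[0x0b]=0x0f, mem[0x03]=0xfc

MEM[0x04,0x14,0x0b,0x03] = 69 5d 0f fc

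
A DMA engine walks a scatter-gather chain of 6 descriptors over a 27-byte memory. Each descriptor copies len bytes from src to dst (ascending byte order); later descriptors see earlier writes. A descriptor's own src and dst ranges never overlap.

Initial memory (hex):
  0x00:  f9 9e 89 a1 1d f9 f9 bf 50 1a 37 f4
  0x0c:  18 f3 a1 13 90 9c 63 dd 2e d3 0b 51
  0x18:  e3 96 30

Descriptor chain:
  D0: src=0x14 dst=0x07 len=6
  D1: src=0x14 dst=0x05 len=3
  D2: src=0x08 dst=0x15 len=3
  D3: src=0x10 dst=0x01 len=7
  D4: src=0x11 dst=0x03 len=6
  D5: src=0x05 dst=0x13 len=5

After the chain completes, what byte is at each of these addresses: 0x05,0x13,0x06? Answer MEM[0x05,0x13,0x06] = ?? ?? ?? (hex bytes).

D0: mem[0x07..0x0c] <- [2e d3 0b 51 e3 96]
D1: mem[0x05..0x07] <- [2e d3 0b]
D2: mem[0x15..0x17] <- [d3 0b 51]
D3: mem[0x01..0x07] <- [90 9c 63 dd 2e d3 0b]
D4: mem[0x03..0x08] <- [9c 63 dd 2e d3 0b]
D5: mem[0x13..0x17] <- [dd 2e d3 0b 0b]
query mem[0x05]=0xdd, mem[0x13]=0xdd, mem[0x06]=0x2e

MEM[0x05,0x13,0x06] = dd dd 2e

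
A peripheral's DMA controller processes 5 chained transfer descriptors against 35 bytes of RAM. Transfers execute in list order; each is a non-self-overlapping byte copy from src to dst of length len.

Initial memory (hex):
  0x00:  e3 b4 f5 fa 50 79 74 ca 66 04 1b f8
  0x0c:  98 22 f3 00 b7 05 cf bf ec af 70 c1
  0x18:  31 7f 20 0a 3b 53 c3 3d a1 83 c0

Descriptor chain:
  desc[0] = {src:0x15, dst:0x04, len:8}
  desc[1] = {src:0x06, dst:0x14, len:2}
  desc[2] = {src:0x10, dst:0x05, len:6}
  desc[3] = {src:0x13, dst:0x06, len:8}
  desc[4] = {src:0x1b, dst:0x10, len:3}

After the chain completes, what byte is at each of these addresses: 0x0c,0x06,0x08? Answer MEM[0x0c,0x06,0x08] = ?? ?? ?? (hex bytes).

  after D0: wrote 8B at 0x04 = af70c1317f200a3b
  after D1: wrote 2B at 0x14 = c131
  after D2: wrote 6B at 0x05 = b705cfbfc131
  after D3: wrote 8B at 0x06 = bfc13170c1317f20
  after D4: wrote 3B at 0x10 = 0a3b53
query mem[0x0c]=0x7f, mem[0x06]=0xbf, mem[0x08]=0x31

MEM[0x0c,0x06,0x08] = 7f bf 31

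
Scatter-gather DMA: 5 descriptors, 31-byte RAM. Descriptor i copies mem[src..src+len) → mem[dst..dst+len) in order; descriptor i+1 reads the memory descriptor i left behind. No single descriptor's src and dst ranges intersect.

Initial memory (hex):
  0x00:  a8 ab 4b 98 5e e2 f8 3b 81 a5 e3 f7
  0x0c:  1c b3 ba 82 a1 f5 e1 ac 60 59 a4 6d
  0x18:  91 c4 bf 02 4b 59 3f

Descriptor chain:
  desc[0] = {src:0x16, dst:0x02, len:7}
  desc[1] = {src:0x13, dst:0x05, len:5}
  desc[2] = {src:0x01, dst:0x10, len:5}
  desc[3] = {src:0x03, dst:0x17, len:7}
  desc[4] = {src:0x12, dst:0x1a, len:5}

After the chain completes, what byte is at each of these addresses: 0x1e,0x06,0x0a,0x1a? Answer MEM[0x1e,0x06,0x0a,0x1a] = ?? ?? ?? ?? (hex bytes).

  after D0: wrote 7B at 0x02 = a46d91c4bf024b
  after D1: wrote 5B at 0x05 = ac6059a46d
  after D2: wrote 5B at 0x10 = aba46d91ac
  after D3: wrote 7B at 0x17 = 6d91ac6059a46d
  after D4: wrote 5B at 0x1a = 6d91ac59a4
query mem[0x1e]=0xa4, mem[0x06]=0x60, mem[0x0a]=0xe3, mem[0x1a]=0x6d

MEM[0x1e,0x06,0x0a,0x1a] = a4 60 e3 6d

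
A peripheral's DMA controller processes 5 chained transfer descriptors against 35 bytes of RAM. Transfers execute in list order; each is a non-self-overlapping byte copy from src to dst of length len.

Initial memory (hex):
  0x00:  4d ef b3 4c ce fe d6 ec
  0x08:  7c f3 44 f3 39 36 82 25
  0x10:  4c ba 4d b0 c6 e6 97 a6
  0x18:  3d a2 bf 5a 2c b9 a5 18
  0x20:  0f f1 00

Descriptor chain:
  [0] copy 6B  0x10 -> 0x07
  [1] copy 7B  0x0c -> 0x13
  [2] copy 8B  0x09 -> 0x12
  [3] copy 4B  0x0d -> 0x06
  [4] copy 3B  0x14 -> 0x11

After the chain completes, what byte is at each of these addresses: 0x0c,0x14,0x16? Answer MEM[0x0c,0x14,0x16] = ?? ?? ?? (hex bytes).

D0: mem[0x07..0x0c] <- [4c ba 4d b0 c6 e6]
D1: mem[0x13..0x19] <- [e6 36 82 25 4c ba 4d]
D2: mem[0x12..0x19] <- [4d b0 c6 e6 36 82 25 4c]
D3: mem[0x06..0x09] <- [36 82 25 4c]
D4: mem[0x11..0x13] <- [c6 e6 36]
query mem[0x0c]=0xe6, mem[0x14]=0xc6, mem[0x16]=0x36

MEM[0x0c,0x14,0x16] = e6 c6 36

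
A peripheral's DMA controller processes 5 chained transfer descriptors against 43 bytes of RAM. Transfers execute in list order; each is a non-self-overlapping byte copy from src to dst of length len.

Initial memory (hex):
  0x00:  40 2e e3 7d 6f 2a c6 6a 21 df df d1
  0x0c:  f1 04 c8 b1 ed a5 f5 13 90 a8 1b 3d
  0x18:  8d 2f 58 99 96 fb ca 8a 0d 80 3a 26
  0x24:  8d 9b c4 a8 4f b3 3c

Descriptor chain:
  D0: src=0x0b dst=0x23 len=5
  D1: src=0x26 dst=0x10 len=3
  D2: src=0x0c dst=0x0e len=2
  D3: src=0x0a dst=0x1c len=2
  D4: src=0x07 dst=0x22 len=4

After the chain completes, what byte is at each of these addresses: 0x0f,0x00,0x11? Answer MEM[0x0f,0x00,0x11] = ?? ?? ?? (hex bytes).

MEM[0x0f,0x00,0x11] = 04 40 b1

D0: mem[0x23..0x27] <- [d1 f1 04 c8 b1]
D1: mem[0x10..0x12] <- [c8 b1 4f]
D2: mem[0x0e..0x0f] <- [f1 04]
D3: mem[0x1c..0x1d] <- [df d1]
D4: mem[0x22..0x25] <- [6a 21 df df]
query mem[0x0f]=0x04, mem[0x00]=0x40, mem[0x11]=0xb1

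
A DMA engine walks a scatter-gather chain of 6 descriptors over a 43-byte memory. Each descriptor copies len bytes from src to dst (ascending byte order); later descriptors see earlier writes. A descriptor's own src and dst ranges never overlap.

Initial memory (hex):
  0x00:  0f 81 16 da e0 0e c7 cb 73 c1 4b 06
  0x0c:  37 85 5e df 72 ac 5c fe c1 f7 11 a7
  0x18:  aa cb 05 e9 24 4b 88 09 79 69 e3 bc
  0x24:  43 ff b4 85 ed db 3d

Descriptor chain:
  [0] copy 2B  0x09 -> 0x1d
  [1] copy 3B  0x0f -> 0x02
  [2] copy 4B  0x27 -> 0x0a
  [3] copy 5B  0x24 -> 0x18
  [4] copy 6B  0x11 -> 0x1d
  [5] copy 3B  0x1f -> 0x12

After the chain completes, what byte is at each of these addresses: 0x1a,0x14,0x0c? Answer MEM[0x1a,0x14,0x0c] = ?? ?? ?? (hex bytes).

[0] 0x09->0x1d len=2 : c1 4b
[1] 0x0f->0x02 len=3 : df 72 ac
[2] 0x27->0x0a len=4 : 85 ed db 3d
[3] 0x24->0x18 len=5 : 43 ff b4 85 ed
[4] 0x11->0x1d len=6 : ac 5c fe c1 f7 11
[5] 0x1f->0x12 len=3 : fe c1 f7
query mem[0x1a]=0xb4, mem[0x14]=0xf7, mem[0x0c]=0xdb

MEM[0x1a,0x14,0x0c] = b4 f7 db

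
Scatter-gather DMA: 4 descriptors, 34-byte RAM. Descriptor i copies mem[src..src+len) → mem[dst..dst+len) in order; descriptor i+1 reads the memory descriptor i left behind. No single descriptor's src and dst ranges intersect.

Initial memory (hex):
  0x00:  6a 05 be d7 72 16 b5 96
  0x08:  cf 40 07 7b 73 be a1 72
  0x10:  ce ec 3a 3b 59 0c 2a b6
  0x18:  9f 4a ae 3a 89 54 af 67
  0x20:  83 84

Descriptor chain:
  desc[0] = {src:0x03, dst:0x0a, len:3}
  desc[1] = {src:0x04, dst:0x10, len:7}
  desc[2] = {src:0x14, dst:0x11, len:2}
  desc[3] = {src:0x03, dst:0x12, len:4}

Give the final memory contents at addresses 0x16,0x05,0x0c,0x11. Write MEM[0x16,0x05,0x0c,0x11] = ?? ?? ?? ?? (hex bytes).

MEM[0x16,0x05,0x0c,0x11] = d7 16 16 cf

  after D0: wrote 3B at 0x0a = d77216
  after D1: wrote 7B at 0x10 = 7216b596cf40d7
  after D2: wrote 2B at 0x11 = cf40
  after D3: wrote 4B at 0x12 = d77216b5
query mem[0x16]=0xd7, mem[0x05]=0x16, mem[0x0c]=0x16, mem[0x11]=0xcf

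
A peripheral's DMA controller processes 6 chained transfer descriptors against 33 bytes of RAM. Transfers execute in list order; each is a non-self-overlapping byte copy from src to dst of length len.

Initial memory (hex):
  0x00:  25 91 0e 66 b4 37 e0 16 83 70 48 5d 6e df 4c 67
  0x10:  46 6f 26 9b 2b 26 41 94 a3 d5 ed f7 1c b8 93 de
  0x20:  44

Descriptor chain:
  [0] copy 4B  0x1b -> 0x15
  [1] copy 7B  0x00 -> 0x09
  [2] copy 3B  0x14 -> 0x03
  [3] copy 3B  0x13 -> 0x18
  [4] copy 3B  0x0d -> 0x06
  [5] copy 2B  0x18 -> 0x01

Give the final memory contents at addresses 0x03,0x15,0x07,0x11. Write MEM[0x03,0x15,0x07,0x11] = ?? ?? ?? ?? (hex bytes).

[0] 0x1b->0x15 len=4 : f7 1c b8 93
[1] 0x00->0x09 len=7 : 25 91 0e 66 b4 37 e0
[2] 0x14->0x03 len=3 : 2b f7 1c
[3] 0x13->0x18 len=3 : 9b 2b f7
[4] 0x0d->0x06 len=3 : b4 37 e0
[5] 0x18->0x01 len=2 : 9b 2b
query mem[0x03]=0x2b, mem[0x15]=0xf7, mem[0x07]=0x37, mem[0x11]=0x6f

MEM[0x03,0x15,0x07,0x11] = 2b f7 37 6f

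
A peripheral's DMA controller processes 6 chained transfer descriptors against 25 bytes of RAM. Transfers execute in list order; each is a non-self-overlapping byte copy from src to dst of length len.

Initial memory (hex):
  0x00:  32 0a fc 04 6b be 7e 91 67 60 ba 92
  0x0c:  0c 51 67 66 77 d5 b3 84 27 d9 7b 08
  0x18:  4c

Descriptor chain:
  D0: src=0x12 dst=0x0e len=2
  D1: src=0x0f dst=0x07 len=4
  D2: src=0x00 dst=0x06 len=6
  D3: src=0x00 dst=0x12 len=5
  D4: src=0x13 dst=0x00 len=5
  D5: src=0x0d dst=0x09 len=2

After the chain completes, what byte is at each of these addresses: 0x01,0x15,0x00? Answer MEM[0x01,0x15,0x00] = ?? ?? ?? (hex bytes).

MEM[0x01,0x15,0x00] = fc 04 0a

D0: mem[0x0e..0x0f] <- [b3 84]
D1: mem[0x07..0x0a] <- [84 77 d5 b3]
D2: mem[0x06..0x0b] <- [32 0a fc 04 6b be]
D3: mem[0x12..0x16] <- [32 0a fc 04 6b]
D4: mem[0x00..0x04] <- [0a fc 04 6b 08]
D5: mem[0x09..0x0a] <- [51 b3]
query mem[0x01]=0xfc, mem[0x15]=0x04, mem[0x00]=0x0a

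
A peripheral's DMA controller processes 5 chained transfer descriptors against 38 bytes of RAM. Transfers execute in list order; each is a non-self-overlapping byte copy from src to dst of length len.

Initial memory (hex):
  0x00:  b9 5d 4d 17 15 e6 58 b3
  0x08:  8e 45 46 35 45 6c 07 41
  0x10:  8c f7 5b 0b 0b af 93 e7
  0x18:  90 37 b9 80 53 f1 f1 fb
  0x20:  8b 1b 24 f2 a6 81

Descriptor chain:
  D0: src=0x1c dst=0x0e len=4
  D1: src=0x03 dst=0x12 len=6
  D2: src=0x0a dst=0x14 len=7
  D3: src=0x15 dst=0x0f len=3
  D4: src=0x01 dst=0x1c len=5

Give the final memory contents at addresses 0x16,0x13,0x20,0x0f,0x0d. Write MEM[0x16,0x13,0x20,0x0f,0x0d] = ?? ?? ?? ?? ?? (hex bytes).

[0] 0x1c->0x0e len=4 : 53 f1 f1 fb
[1] 0x03->0x12 len=6 : 17 15 e6 58 b3 8e
[2] 0x0a->0x14 len=7 : 46 35 45 6c 53 f1 f1
[3] 0x15->0x0f len=3 : 35 45 6c
[4] 0x01->0x1c len=5 : 5d 4d 17 15 e6
query mem[0x16]=0x45, mem[0x13]=0x15, mem[0x20]=0xe6, mem[0x0f]=0x35, mem[0x0d]=0x6c

MEM[0x16,0x13,0x20,0x0f,0x0d] = 45 15 e6 35 6c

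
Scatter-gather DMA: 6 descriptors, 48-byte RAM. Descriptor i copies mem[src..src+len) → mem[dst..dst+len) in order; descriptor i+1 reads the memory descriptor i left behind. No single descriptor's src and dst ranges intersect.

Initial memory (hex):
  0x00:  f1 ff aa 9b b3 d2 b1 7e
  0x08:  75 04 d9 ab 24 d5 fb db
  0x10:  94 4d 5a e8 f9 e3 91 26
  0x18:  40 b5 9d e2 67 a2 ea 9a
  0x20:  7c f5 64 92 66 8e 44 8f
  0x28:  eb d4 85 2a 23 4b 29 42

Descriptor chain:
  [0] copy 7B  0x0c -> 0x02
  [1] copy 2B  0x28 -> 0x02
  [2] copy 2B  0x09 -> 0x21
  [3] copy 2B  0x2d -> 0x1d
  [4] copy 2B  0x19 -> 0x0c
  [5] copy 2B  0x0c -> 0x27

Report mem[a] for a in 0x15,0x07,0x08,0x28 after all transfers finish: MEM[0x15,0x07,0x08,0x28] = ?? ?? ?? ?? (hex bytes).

MEM[0x15,0x07,0x08,0x28] = e3 4d 5a 9d

[0] 0x0c->0x02 len=7 : 24 d5 fb db 94 4d 5a
[1] 0x28->0x02 len=2 : eb d4
[2] 0x09->0x21 len=2 : 04 d9
[3] 0x2d->0x1d len=2 : 4b 29
[4] 0x19->0x0c len=2 : b5 9d
[5] 0x0c->0x27 len=2 : b5 9d
query mem[0x15]=0xe3, mem[0x07]=0x4d, mem[0x08]=0x5a, mem[0x28]=0x9d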